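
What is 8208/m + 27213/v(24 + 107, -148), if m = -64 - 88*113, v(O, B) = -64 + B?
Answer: -3806775/29468 ≈ -129.18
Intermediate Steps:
m = -10008 (m = -64 - 9944 = -10008)
8208/m + 27213/v(24 + 107, -148) = 8208/(-10008) + 27213/(-64 - 148) = 8208*(-1/10008) + 27213/(-212) = -114/139 + 27213*(-1/212) = -114/139 - 27213/212 = -3806775/29468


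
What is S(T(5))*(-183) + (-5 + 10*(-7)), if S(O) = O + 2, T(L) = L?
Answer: -1356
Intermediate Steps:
S(O) = 2 + O
S(T(5))*(-183) + (-5 + 10*(-7)) = (2 + 5)*(-183) + (-5 + 10*(-7)) = 7*(-183) + (-5 - 70) = -1281 - 75 = -1356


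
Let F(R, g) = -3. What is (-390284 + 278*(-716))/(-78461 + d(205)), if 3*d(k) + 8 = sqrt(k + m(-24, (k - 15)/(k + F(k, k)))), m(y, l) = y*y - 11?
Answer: 416170346436/55408922111 + 1767996*sqrt(770)/55408922111 ≈ 7.5118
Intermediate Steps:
m(y, l) = -11 + y**2 (m(y, l) = y**2 - 11 = -11 + y**2)
d(k) = -8/3 + sqrt(565 + k)/3 (d(k) = -8/3 + sqrt(k + (-11 + (-24)**2))/3 = -8/3 + sqrt(k + (-11 + 576))/3 = -8/3 + sqrt(k + 565)/3 = -8/3 + sqrt(565 + k)/3)
(-390284 + 278*(-716))/(-78461 + d(205)) = (-390284 + 278*(-716))/(-78461 + (-8/3 + sqrt(565 + 205)/3)) = (-390284 - 199048)/(-78461 + (-8/3 + sqrt(770)/3)) = -589332/(-235391/3 + sqrt(770)/3)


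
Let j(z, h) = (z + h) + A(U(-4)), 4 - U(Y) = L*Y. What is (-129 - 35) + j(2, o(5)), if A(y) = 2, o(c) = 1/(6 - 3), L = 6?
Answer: -479/3 ≈ -159.67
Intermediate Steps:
o(c) = ⅓ (o(c) = 1/3 = ⅓)
U(Y) = 4 - 6*Y
j(z, h) = 2 + h + z (j(z, h) = (z + h) + 2 = (h + z) + 2 = 2 + h + z)
(-129 - 35) + j(2, o(5)) = (-129 - 35) + (2 + ⅓ + 2) = -164 + 13/3 = -479/3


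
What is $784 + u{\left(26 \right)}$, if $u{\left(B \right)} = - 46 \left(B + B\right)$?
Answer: $-1608$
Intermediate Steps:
$u{\left(B \right)} = - 92 B$ ($u{\left(B \right)} = - 46 \cdot 2 B = - 92 B$)
$784 + u{\left(26 \right)} = 784 - 2392 = -1608$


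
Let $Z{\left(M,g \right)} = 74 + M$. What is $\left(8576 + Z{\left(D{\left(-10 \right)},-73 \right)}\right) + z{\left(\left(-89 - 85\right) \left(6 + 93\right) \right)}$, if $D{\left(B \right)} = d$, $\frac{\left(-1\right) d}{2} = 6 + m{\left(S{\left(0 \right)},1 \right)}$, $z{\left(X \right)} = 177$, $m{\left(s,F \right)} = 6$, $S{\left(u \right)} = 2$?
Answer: $8803$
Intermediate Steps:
$d = -24$ ($d = - 2 \left(6 + 6\right) = \left(-2\right) 12 = -24$)
$D{\left(B \right)} = -24$
$\left(8576 + Z{\left(D{\left(-10 \right)},-73 \right)}\right) + z{\left(\left(-89 - 85\right) \left(6 + 93\right) \right)} = \left(8576 + \left(74 - 24\right)\right) + 177 = \left(8576 + 50\right) + 177 = 8626 + 177 = 8803$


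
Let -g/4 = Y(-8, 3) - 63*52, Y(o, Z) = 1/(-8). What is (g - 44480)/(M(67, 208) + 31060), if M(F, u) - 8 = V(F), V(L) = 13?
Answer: -62751/62162 ≈ -1.0095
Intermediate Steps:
Y(o, Z) = -1/8
M(F, u) = 21 (M(F, u) = 8 + 13 = 21)
g = 26209/2 (g = -4*(-1/8 - 63*52) = -4*(-1/8 - 3276) = -4*(-26209/8) = 26209/2 ≈ 13105.)
(g - 44480)/(M(67, 208) + 31060) = (26209/2 - 44480)/(21 + 31060) = -62751/2/31081 = -62751/2*1/31081 = -62751/62162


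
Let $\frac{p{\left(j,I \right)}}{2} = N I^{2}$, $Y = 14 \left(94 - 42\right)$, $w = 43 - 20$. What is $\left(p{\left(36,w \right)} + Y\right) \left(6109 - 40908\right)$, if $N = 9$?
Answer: $-356689750$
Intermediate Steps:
$w = 23$
$Y = 728$ ($Y = 14 \cdot 52 = 728$)
$p{\left(j,I \right)} = 18 I^{2}$ ($p{\left(j,I \right)} = 2 \cdot 9 I^{2} = 18 I^{2}$)
$\left(p{\left(36,w \right)} + Y\right) \left(6109 - 40908\right) = \left(18 \cdot 23^{2} + 728\right) \left(6109 - 40908\right) = \left(18 \cdot 529 + 728\right) \left(-34799\right) = \left(9522 + 728\right) \left(-34799\right) = 10250 \left(-34799\right) = -356689750$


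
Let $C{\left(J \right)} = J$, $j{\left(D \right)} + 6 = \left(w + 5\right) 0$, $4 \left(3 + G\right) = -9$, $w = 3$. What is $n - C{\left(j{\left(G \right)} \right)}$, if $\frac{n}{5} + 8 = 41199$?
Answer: $205961$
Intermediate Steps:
$n = 205955$ ($n = -40 + 5 \cdot 41199 = -40 + 205995 = 205955$)
$G = - \frac{21}{4}$ ($G = -3 + \frac{1}{4} \left(-9\right) = -3 - \frac{9}{4} = - \frac{21}{4} \approx -5.25$)
$j{\left(D \right)} = -6$ ($j{\left(D \right)} = -6 + \left(3 + 5\right) 0 = -6 + 8 \cdot 0 = -6 + 0 = -6$)
$n - C{\left(j{\left(G \right)} \right)} = 205955 - -6 = 205955 + 6 = 205961$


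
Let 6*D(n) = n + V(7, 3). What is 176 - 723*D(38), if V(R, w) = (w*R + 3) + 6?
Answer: -8018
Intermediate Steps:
V(R, w) = 9 + R*w (V(R, w) = (R*w + 3) + 6 = (3 + R*w) + 6 = 9 + R*w)
D(n) = 5 + n/6 (D(n) = (n + (9 + 7*3))/6 = (n + (9 + 21))/6 = (n + 30)/6 = (30 + n)/6 = 5 + n/6)
176 - 723*D(38) = 176 - 723*(5 + (1/6)*38) = 176 - 723*(5 + 19/3) = 176 - 723*34/3 = 176 - 8194 = -8018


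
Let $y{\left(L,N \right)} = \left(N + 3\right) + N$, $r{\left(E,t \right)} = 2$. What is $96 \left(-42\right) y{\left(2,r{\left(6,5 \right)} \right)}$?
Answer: $-28224$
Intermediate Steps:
$y{\left(L,N \right)} = 3 + 2 N$ ($y{\left(L,N \right)} = \left(3 + N\right) + N = 3 + 2 N$)
$96 \left(-42\right) y{\left(2,r{\left(6,5 \right)} \right)} = 96 \left(-42\right) \left(3 + 2 \cdot 2\right) = - 4032 \left(3 + 4\right) = \left(-4032\right) 7 = -28224$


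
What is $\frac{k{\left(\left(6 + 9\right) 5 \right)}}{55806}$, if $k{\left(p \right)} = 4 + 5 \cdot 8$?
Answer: $\frac{22}{27903} \approx 0.00078845$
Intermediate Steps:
$k{\left(p \right)} = 44$ ($k{\left(p \right)} = 4 + 40 = 44$)
$\frac{k{\left(\left(6 + 9\right) 5 \right)}}{55806} = \frac{44}{55806} = 44 \cdot \frac{1}{55806} = \frac{22}{27903}$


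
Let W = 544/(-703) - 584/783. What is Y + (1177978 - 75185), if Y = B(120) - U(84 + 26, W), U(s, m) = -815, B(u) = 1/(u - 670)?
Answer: 606984399/550 ≈ 1.1036e+6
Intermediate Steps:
W = -836504/550449 (W = 544*(-1/703) - 584*1/783 = -544/703 - 584/783 = -836504/550449 ≈ -1.5197)
B(u) = 1/(-670 + u)
Y = 448249/550 (Y = 1/(-670 + 120) - 1*(-815) = 1/(-550) + 815 = -1/550 + 815 = 448249/550 ≈ 815.00)
Y + (1177978 - 75185) = 448249/550 + (1177978 - 75185) = 448249/550 + 1102793 = 606984399/550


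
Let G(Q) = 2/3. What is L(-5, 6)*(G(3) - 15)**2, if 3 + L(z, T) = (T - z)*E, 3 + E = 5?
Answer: 35131/9 ≈ 3903.4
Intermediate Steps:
E = 2 (E = -3 + 5 = 2)
G(Q) = 2/3 (G(Q) = 2*(1/3) = 2/3)
L(z, T) = -3 - 2*z + 2*T (L(z, T) = -3 + (T - z)*2 = -3 + (-2*z + 2*T) = -3 - 2*z + 2*T)
L(-5, 6)*(G(3) - 15)**2 = (-3 - 2*(-5) + 2*6)*(2/3 - 15)**2 = (-3 + 10 + 12)*(-43/3)**2 = 19*(1849/9) = 35131/9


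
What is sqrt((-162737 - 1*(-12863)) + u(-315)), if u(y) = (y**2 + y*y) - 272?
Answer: 4*sqrt(3019) ≈ 219.78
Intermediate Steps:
u(y) = -272 + 2*y**2 (u(y) = (y**2 + y**2) - 272 = 2*y**2 - 272 = -272 + 2*y**2)
sqrt((-162737 - 1*(-12863)) + u(-315)) = sqrt((-162737 - 1*(-12863)) + (-272 + 2*(-315)**2)) = sqrt((-162737 + 12863) + (-272 + 2*99225)) = sqrt(-149874 + (-272 + 198450)) = sqrt(-149874 + 198178) = sqrt(48304) = 4*sqrt(3019)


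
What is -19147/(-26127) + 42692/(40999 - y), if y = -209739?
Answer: 2958147185/3275515863 ≈ 0.90311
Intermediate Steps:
-19147/(-26127) + 42692/(40999 - y) = -19147/(-26127) + 42692/(40999 - 1*(-209739)) = -19147*(-1/26127) + 42692/(40999 + 209739) = 19147/26127 + 42692/250738 = 19147/26127 + 42692*(1/250738) = 19147/26127 + 21346/125369 = 2958147185/3275515863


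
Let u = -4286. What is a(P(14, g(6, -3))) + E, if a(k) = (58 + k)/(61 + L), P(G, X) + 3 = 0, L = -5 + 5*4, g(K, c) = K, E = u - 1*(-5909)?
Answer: 123403/76 ≈ 1623.7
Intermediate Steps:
E = 1623 (E = -4286 - 1*(-5909) = -4286 + 5909 = 1623)
L = 15 (L = -5 + 20 = 15)
P(G, X) = -3 (P(G, X) = -3 + 0 = -3)
a(k) = 29/38 + k/76 (a(k) = (58 + k)/(61 + 15) = (58 + k)/76 = (58 + k)*(1/76) = 29/38 + k/76)
a(P(14, g(6, -3))) + E = (29/38 + (1/76)*(-3)) + 1623 = (29/38 - 3/76) + 1623 = 55/76 + 1623 = 123403/76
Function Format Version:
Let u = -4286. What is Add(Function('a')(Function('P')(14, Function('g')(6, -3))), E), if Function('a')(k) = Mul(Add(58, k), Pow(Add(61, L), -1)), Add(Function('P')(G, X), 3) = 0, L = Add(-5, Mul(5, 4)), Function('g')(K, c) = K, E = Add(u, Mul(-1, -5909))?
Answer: Rational(123403, 76) ≈ 1623.7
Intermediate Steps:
E = 1623 (E = Add(-4286, Mul(-1, -5909)) = Add(-4286, 5909) = 1623)
L = 15 (L = Add(-5, 20) = 15)
Function('P')(G, X) = -3 (Function('P')(G, X) = Add(-3, 0) = -3)
Function('a')(k) = Add(Rational(29, 38), Mul(Rational(1, 76), k)) (Function('a')(k) = Mul(Add(58, k), Pow(Add(61, 15), -1)) = Mul(Add(58, k), Pow(76, -1)) = Mul(Add(58, k), Rational(1, 76)) = Add(Rational(29, 38), Mul(Rational(1, 76), k)))
Add(Function('a')(Function('P')(14, Function('g')(6, -3))), E) = Add(Add(Rational(29, 38), Mul(Rational(1, 76), -3)), 1623) = Add(Add(Rational(29, 38), Rational(-3, 76)), 1623) = Add(Rational(55, 76), 1623) = Rational(123403, 76)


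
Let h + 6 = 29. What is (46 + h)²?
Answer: 4761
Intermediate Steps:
h = 23 (h = -6 + 29 = 23)
(46 + h)² = (46 + 23)² = 69² = 4761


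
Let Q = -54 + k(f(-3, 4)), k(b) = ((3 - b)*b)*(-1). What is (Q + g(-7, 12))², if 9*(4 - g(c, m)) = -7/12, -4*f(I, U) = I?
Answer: 497334601/186624 ≈ 2664.9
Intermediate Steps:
f(I, U) = -I/4
k(b) = -b*(3 - b) (k(b) = (b*(3 - b))*(-1) = -b*(3 - b))
g(c, m) = 439/108 (g(c, m) = 4 - (-7)/(9*12) = 4 - ⅑*(-7/12) = 4 + 7/108 = 439/108)
Q = -891/16 (Q = -54 + (-¼*(-3))*(-3 - ¼*(-3)) = -54 + 3*(-3 + ¾)/4 = -54 + (¾)*(-9/4) = -54 - 27/16 = -891/16 ≈ -55.688)
(Q + g(-7, 12))² = (-891/16 + 439/108)² = (-22301/432)² = 497334601/186624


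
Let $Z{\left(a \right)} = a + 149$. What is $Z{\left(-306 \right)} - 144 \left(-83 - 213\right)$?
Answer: $42467$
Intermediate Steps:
$Z{\left(a \right)} = 149 + a$
$Z{\left(-306 \right)} - 144 \left(-83 - 213\right) = \left(149 - 306\right) - 144 \left(-83 - 213\right) = -157 - 144 \left(-296\right) = -157 - -42624 = -157 + 42624 = 42467$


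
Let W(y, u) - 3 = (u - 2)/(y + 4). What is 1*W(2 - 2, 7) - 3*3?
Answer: -19/4 ≈ -4.7500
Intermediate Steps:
W(y, u) = 3 + (-2 + u)/(4 + y) (W(y, u) = 3 + (u - 2)/(y + 4) = 3 + (-2 + u)/(4 + y))
1*W(2 - 2, 7) - 3*3 = 1*((10 + 7 + 3*(2 - 2))/(4 + (2 - 2))) - 3*3 = 1*((10 + 7 + 3*0)/(4 + 0)) - 9 = 1*((10 + 7 + 0)/4) - 9 = 1*((¼)*17) - 9 = 1*(17/4) - 9 = 17/4 - 9 = -19/4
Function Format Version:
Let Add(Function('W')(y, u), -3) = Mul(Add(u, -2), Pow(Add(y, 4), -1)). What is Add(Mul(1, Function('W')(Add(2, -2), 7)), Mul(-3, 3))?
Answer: Rational(-19, 4) ≈ -4.7500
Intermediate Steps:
Function('W')(y, u) = Add(3, Mul(Pow(Add(4, y), -1), Add(-2, u))) (Function('W')(y, u) = Add(3, Mul(Add(u, -2), Pow(Add(y, 4), -1))) = Add(3, Mul(Add(-2, u), Pow(Add(4, y), -1))) = Add(3, Mul(Pow(Add(4, y), -1), Add(-2, u))))
Add(Mul(1, Function('W')(Add(2, -2), 7)), Mul(-3, 3)) = Add(Mul(1, Mul(Pow(Add(4, Add(2, -2)), -1), Add(10, 7, Mul(3, Add(2, -2))))), Mul(-3, 3)) = Add(Mul(1, Mul(Pow(Add(4, 0), -1), Add(10, 7, Mul(3, 0)))), -9) = Add(Mul(1, Mul(Pow(4, -1), Add(10, 7, 0))), -9) = Add(Mul(1, Mul(Rational(1, 4), 17)), -9) = Add(Mul(1, Rational(17, 4)), -9) = Add(Rational(17, 4), -9) = Rational(-19, 4)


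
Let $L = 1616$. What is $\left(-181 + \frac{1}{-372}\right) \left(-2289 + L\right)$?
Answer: $\frac{45315109}{372} \approx 1.2181 \cdot 10^{5}$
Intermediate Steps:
$\left(-181 + \frac{1}{-372}\right) \left(-2289 + L\right) = \left(-181 + \frac{1}{-372}\right) \left(-2289 + 1616\right) = \left(-181 - \frac{1}{372}\right) \left(-673\right) = \left(- \frac{67333}{372}\right) \left(-673\right) = \frac{45315109}{372}$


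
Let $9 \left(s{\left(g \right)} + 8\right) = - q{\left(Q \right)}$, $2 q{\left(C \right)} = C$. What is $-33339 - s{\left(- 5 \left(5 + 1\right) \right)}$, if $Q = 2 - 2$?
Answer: $-33331$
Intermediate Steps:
$Q = 0$ ($Q = 2 - 2 = 0$)
$q{\left(C \right)} = \frac{C}{2}$
$s{\left(g \right)} = -8$ ($s{\left(g \right)} = -8 + \frac{\left(-1\right) \frac{1}{2} \cdot 0}{9} = -8 + \frac{\left(-1\right) 0}{9} = -8 + \frac{1}{9} \cdot 0 = -8 + 0 = -8$)
$-33339 - s{\left(- 5 \left(5 + 1\right) \right)} = -33339 - -8 = -33339 + 8 = -33331$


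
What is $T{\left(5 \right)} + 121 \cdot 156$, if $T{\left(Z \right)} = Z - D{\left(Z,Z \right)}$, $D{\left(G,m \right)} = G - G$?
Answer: $18881$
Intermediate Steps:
$D{\left(G,m \right)} = 0$
$T{\left(Z \right)} = Z$ ($T{\left(Z \right)} = Z - 0 = Z + 0 = Z$)
$T{\left(5 \right)} + 121 \cdot 156 = 5 + 121 \cdot 156 = 5 + 18876 = 18881$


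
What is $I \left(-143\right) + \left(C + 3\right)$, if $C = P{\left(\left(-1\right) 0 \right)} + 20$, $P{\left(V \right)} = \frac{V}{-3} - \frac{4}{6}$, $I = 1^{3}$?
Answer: $- \frac{362}{3} \approx -120.67$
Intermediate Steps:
$I = 1$
$P{\left(V \right)} = - \frac{2}{3} - \frac{V}{3}$ ($P{\left(V \right)} = V \left(- \frac{1}{3}\right) - \frac{2}{3} = - \frac{V}{3} - \frac{2}{3} = - \frac{2}{3} - \frac{V}{3}$)
$C = \frac{58}{3}$ ($C = \left(- \frac{2}{3} - \frac{\left(-1\right) 0}{3}\right) + 20 = \left(- \frac{2}{3} - 0\right) + 20 = \left(- \frac{2}{3} + 0\right) + 20 = - \frac{2}{3} + 20 = \frac{58}{3} \approx 19.333$)
$I \left(-143\right) + \left(C + 3\right) = 1 \left(-143\right) + \left(\frac{58}{3} + 3\right) = -143 + \frac{67}{3} = - \frac{362}{3}$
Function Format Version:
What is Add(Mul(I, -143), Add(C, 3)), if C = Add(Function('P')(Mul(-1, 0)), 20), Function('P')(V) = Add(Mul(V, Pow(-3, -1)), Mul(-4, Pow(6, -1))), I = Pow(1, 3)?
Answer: Rational(-362, 3) ≈ -120.67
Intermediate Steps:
I = 1
Function('P')(V) = Add(Rational(-2, 3), Mul(Rational(-1, 3), V)) (Function('P')(V) = Add(Mul(V, Rational(-1, 3)), Mul(-4, Rational(1, 6))) = Add(Mul(Rational(-1, 3), V), Rational(-2, 3)) = Add(Rational(-2, 3), Mul(Rational(-1, 3), V)))
C = Rational(58, 3) (C = Add(Add(Rational(-2, 3), Mul(Rational(-1, 3), Mul(-1, 0))), 20) = Add(Add(Rational(-2, 3), Mul(Rational(-1, 3), 0)), 20) = Add(Add(Rational(-2, 3), 0), 20) = Add(Rational(-2, 3), 20) = Rational(58, 3) ≈ 19.333)
Add(Mul(I, -143), Add(C, 3)) = Add(Mul(1, -143), Add(Rational(58, 3), 3)) = Add(-143, Rational(67, 3)) = Rational(-362, 3)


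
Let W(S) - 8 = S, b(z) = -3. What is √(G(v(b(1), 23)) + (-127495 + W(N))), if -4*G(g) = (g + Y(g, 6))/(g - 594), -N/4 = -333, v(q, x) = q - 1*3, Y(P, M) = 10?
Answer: I*√454157994/60 ≈ 355.18*I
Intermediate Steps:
v(q, x) = -3 + q (v(q, x) = q - 3 = -3 + q)
N = 1332 (N = -4*(-333) = 1332)
W(S) = 8 + S
G(g) = -(10 + g)/(4*(-594 + g)) (G(g) = -(g + 10)/(4*(g - 594)) = -(10 + g)/(4*(-594 + g)))
√(G(v(b(1), 23)) + (-127495 + W(N))) = √((-10 - (-3 - 3))/(4*(-594 + (-3 - 3))) + (-127495 + (8 + 1332))) = √((-10 - 1*(-6))/(4*(-594 - 6)) + (-127495 + 1340)) = √((¼)*(-10 + 6)/(-600) - 126155) = √((¼)*(-1/600)*(-4) - 126155) = √(1/600 - 126155) = √(-75692999/600) = I*√454157994/60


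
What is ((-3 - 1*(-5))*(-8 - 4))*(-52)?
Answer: 1248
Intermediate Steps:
((-3 - 1*(-5))*(-8 - 4))*(-52) = ((-3 + 5)*(-12))*(-52) = (2*(-12))*(-52) = -24*(-52) = 1248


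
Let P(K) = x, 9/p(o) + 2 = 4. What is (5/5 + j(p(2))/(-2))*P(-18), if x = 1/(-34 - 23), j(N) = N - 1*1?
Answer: 1/76 ≈ 0.013158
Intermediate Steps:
p(o) = 9/2 (p(o) = 9/(-2 + 4) = 9/2)
j(N) = -1 + N (j(N) = N - 1 = -1 + N)
x = -1/57 (x = 1/(-57) = -1/57 ≈ -0.017544)
P(K) = -1/57
(5/5 + j(p(2))/(-2))*P(-18) = (5/5 + (-1 + 9/2)/(-2))*(-1/57) = (5*(1/5) + (7/2)*(-1/2))*(-1/57) = (1 - 7/4)*(-1/57) = -3/4*(-1/57) = 1/76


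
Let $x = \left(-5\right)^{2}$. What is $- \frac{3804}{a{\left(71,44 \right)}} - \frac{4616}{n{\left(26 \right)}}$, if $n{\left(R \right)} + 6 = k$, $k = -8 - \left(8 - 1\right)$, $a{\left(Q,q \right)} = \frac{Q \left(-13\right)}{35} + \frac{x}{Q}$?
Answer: $\frac{248486534}{678909} \approx 366.01$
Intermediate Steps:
$x = 25$
$a{\left(Q,q \right)} = \frac{25}{Q} - \frac{13 Q}{35}$ ($a{\left(Q,q \right)} = \frac{Q \left(-13\right)}{35} + \frac{25}{Q} = - 13 Q \frac{1}{35} + \frac{25}{Q} = - \frac{13 Q}{35} + \frac{25}{Q} = \frac{25}{Q} - \frac{13 Q}{35}$)
$k = -15$ ($k = -8 - 7 = -15$)
$n{\left(R \right)} = -21$ ($n{\left(R \right)} = -6 - 15 = -21$)
$- \frac{3804}{a{\left(71,44 \right)}} - \frac{4616}{n{\left(26 \right)}} = - \frac{3804}{\frac{25}{71} - \frac{923}{35}} - \frac{4616}{-21} = - \frac{3804}{25 \cdot \frac{1}{71} - \frac{923}{35}} - - \frac{4616}{21} = - \frac{3804}{\frac{25}{71} - \frac{923}{35}} + \frac{4616}{21} = - \frac{3804}{- \frac{64658}{2485}} + \frac{4616}{21} = \left(-3804\right) \left(- \frac{2485}{64658}\right) + \frac{4616}{21} = \frac{4726470}{32329} + \frac{4616}{21} = \frac{248486534}{678909}$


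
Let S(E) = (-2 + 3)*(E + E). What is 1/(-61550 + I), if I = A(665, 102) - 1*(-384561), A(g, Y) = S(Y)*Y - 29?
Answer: 1/343790 ≈ 2.9088e-6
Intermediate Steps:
S(E) = 2*E (S(E) = 1*(2*E) = 2*E)
A(g, Y) = -29 + 2*Y² (A(g, Y) = (2*Y)*Y - 29 = 2*Y² - 29 = -29 + 2*Y²)
I = 405340 (I = (-29 + 2*102²) - 1*(-384561) = (-29 + 2*10404) + 384561 = (-29 + 20808) + 384561 = 20779 + 384561 = 405340)
1/(-61550 + I) = 1/(-61550 + 405340) = 1/343790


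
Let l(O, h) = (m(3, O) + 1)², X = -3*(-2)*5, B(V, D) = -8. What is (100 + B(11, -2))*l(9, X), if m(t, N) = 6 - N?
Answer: 368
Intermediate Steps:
X = 30 (X = 6*5 = 30)
l(O, h) = (7 - O)² (l(O, h) = ((6 - O) + 1)² = (7 - O)²)
(100 + B(11, -2))*l(9, X) = (100 - 8)*(-7 + 9)² = 92*2² = 92*4 = 368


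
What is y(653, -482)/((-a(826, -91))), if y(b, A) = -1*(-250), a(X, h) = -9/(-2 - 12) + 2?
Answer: -3500/37 ≈ -94.595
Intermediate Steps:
a(X, h) = 37/14 (a(X, h) = -9/(-14) + 2 = -9*(-1/14) + 2 = 9/14 + 2 = 37/14)
y(b, A) = 250
y(653, -482)/((-a(826, -91))) = 250/((-1*37/14)) = 250/(-37/14) = 250*(-14/37) = -3500/37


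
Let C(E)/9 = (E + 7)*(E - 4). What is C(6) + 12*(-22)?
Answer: -30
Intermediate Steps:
C(E) = 9*(-4 + E)*(7 + E) (C(E) = 9*((E + 7)*(E - 4)) = 9*((7 + E)*(-4 + E)) = 9*((-4 + E)*(7 + E)) = 9*(-4 + E)*(7 + E))
C(6) + 12*(-22) = (-252 + 9*6**2 + 27*6) + 12*(-22) = (-252 + 9*36 + 162) - 264 = (-252 + 324 + 162) - 264 = 234 - 264 = -30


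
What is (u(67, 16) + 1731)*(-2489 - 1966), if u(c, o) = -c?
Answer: -7413120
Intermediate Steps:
(u(67, 16) + 1731)*(-2489 - 1966) = (-1*67 + 1731)*(-2489 - 1966) = (-67 + 1731)*(-4455) = 1664*(-4455) = -7413120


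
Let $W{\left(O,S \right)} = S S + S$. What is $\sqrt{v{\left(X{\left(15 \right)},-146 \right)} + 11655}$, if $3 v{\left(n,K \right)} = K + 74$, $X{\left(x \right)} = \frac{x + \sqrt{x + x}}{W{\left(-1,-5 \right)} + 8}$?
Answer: $\sqrt{11631} \approx 107.85$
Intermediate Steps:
$W{\left(O,S \right)} = S + S^{2}$ ($W{\left(O,S \right)} = S^{2} + S = S + S^{2}$)
$X{\left(x \right)} = \frac{x}{28} + \frac{\sqrt{2} \sqrt{x}}{28}$ ($X{\left(x \right)} = \frac{x + \sqrt{x + x}}{- 5 \left(1 - 5\right) + 8} = \frac{x + \sqrt{2 x}}{\left(-5\right) \left(-4\right) + 8} = \frac{x + \sqrt{2} \sqrt{x}}{20 + 8} = \frac{x + \sqrt{2} \sqrt{x}}{28} = \left(x + \sqrt{2} \sqrt{x}\right) \frac{1}{28} = \frac{x}{28} + \frac{\sqrt{2} \sqrt{x}}{28}$)
$v{\left(n,K \right)} = \frac{74}{3} + \frac{K}{3}$ ($v{\left(n,K \right)} = \frac{K + 74}{3} = \frac{74 + K}{3} = \frac{74}{3} + \frac{K}{3}$)
$\sqrt{v{\left(X{\left(15 \right)},-146 \right)} + 11655} = \sqrt{\left(\frac{74}{3} + \frac{1}{3} \left(-146\right)\right) + 11655} = \sqrt{\left(\frac{74}{3} - \frac{146}{3}\right) + 11655} = \sqrt{-24 + 11655} = \sqrt{11631}$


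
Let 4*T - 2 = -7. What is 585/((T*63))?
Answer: -52/7 ≈ -7.4286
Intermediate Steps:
T = -5/4 (T = ½ + (¼)*(-7) = ½ - 7/4 = -5/4 ≈ -1.2500)
585/((T*63)) = 585/((-5/4*63)) = 585/(-315/4) = 585*(-4/315) = -52/7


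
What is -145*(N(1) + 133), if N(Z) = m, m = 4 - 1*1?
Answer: -19720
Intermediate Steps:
m = 3 (m = 4 - 1 = 3)
N(Z) = 3
-145*(N(1) + 133) = -145*(3 + 133) = -145*136 = -19720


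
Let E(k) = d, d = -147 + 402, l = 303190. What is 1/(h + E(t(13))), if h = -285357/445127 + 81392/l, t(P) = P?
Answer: 67479027565/17182008223052 ≈ 0.0039273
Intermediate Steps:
d = 255
E(k) = 255
h = -25143806023/67479027565 (h = -285357/445127 + 81392/303190 = -285357*1/445127 + 81392*(1/303190) = -285357/445127 + 40696/151595 = -25143806023/67479027565 ≈ -0.37262)
1/(h + E(t(13))) = 1/(-25143806023/67479027565 + 255) = 1/(17182008223052/67479027565) = 67479027565/17182008223052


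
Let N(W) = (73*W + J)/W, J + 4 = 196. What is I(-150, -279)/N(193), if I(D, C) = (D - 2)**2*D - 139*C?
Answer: -661376067/14281 ≈ -46312.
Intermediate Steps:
J = 192 (J = -4 + 196 = 192)
N(W) = (192 + 73*W)/W (N(W) = (73*W + 192)/W = (192 + 73*W)/W)
I(D, C) = -139*C + D*(-2 + D)**2 (I(D, C) = (-2 + D)**2*D - 139*C = D*(-2 + D)**2 - 139*C = -139*C + D*(-2 + D)**2)
I(-150, -279)/N(193) = (-139*(-279) - 150*(-2 - 150)**2)/(73 + 192/193) = (38781 - 150*(-152)**2)/(73 + 192*(1/193)) = (38781 - 150*23104)/(73 + 192/193) = (38781 - 3465600)/(14281/193) = -3426819*193/14281 = -661376067/14281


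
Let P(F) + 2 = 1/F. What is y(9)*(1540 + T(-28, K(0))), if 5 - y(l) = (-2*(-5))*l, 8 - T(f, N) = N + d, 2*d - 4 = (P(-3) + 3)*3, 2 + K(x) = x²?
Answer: -131495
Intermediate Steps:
P(F) = -2 + 1/F
K(x) = -2 + x²
d = 3 (d = 2 + (((-2 + 1/(-3)) + 3)*3)/2 = 2 + (((-2 - ⅓) + 3)*3)/2 = 2 + ((-7/3 + 3)*3)/2 = 2 + ((⅔)*3)/2 = 2 + (½)*2 = 2 + 1 = 3)
T(f, N) = 5 - N (T(f, N) = 8 - (N + 3) = 8 - (3 + N) = 8 + (-3 - N) = 5 - N)
y(l) = 5 - 10*l (y(l) = 5 - (-2*(-5))*l = 5 - 10*l)
y(9)*(1540 + T(-28, K(0))) = (5 - 10*9)*(1540 + (5 - (-2 + 0²))) = (5 - 90)*(1540 + (5 - (-2 + 0))) = -85*(1540 + (5 - 1*(-2))) = -85*(1540 + (5 + 2)) = -85*(1540 + 7) = -85*1547 = -131495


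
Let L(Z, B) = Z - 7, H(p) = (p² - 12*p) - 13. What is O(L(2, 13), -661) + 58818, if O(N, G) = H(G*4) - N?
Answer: 7081274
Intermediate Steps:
H(p) = -13 + p² - 12*p
L(Z, B) = -7 + Z
O(N, G) = -13 - N - 48*G + 16*G² (O(N, G) = (-13 + (G*4)² - 12*G*4) - N = (-13 + (4*G)² - 48*G) - N = (-13 + 16*G² - 48*G) - N = (-13 - 48*G + 16*G²) - N = -13 - N - 48*G + 16*G²)
O(L(2, 13), -661) + 58818 = (-13 - (-7 + 2) - 48*(-661) + 16*(-661)²) + 58818 = (-13 - 1*(-5) + 31728 + 16*436921) + 58818 = (-13 + 5 + 31728 + 6990736) + 58818 = 7022456 + 58818 = 7081274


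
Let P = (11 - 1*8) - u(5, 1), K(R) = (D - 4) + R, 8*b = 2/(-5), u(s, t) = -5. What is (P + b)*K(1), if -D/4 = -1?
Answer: 159/20 ≈ 7.9500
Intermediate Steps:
D = 4 (D = -4*(-1) = 4)
b = -1/20 (b = (2/(-5))/8 = (2*(-⅕))/8 = (⅛)*(-⅖) = -1/20 ≈ -0.050000)
K(R) = R (K(R) = (4 - 4) + R = 0 + R = R)
P = 8 (P = (11 - 1*8) - 1*(-5) = (11 - 8) + 5 = 3 + 5 = 8)
(P + b)*K(1) = (8 - 1/20)*1 = (159/20)*1 = 159/20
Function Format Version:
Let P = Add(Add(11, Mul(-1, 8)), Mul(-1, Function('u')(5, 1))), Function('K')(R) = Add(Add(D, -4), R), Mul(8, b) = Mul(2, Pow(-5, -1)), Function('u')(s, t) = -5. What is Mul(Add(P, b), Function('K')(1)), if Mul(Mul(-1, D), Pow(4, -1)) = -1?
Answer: Rational(159, 20) ≈ 7.9500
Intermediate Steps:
D = 4 (D = Mul(-4, -1) = 4)
b = Rational(-1, 20) (b = Mul(Rational(1, 8), Mul(2, Pow(-5, -1))) = Mul(Rational(1, 8), Mul(2, Rational(-1, 5))) = Mul(Rational(1, 8), Rational(-2, 5)) = Rational(-1, 20) ≈ -0.050000)
Function('K')(R) = R (Function('K')(R) = Add(Add(4, -4), R) = Add(0, R) = R)
P = 8 (P = Add(Add(11, Mul(-1, 8)), Mul(-1, -5)) = Add(Add(11, -8), 5) = Add(3, 5) = 8)
Mul(Add(P, b), Function('K')(1)) = Mul(Add(8, Rational(-1, 20)), 1) = Mul(Rational(159, 20), 1) = Rational(159, 20)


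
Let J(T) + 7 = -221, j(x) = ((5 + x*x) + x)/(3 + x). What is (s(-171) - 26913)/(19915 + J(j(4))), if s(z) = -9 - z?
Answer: -26751/19687 ≈ -1.3588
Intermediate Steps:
j(x) = (5 + x + x²)/(3 + x) (j(x) = ((5 + x²) + x)/(3 + x) = (5 + x + x²)/(3 + x))
J(T) = -228 (J(T) = -7 - 221 = -228)
(s(-171) - 26913)/(19915 + J(j(4))) = ((-9 - 1*(-171)) - 26913)/(19915 - 228) = ((-9 + 171) - 26913)/19687 = (162 - 26913)*(1/19687) = -26751*1/19687 = -26751/19687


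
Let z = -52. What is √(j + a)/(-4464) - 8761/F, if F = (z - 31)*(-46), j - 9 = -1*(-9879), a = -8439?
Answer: -8761/3818 - √161/1488 ≈ -2.3032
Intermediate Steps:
j = 9888 (j = 9 - 1*(-9879) = 9 + 9879 = 9888)
F = 3818 (F = (-52 - 31)*(-46) = -83*(-46) = 3818)
√(j + a)/(-4464) - 8761/F = √(9888 - 8439)/(-4464) - 8761/3818 = √1449*(-1/4464) - 8761*1/3818 = (3*√161)*(-1/4464) - 8761/3818 = -√161/1488 - 8761/3818 = -8761/3818 - √161/1488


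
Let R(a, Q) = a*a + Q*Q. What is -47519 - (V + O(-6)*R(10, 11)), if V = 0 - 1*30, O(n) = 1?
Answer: -47710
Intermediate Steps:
R(a, Q) = Q² + a² (R(a, Q) = a² + Q² = Q² + a²)
V = -30 (V = 0 - 30 = -30)
-47519 - (V + O(-6)*R(10, 11)) = -47519 - (-30 + 1*(11² + 10²)) = -47519 - (-30 + 1*(121 + 100)) = -47519 - (-30 + 1*221) = -47519 - (-30 + 221) = -47519 - 1*191 = -47519 - 191 = -47710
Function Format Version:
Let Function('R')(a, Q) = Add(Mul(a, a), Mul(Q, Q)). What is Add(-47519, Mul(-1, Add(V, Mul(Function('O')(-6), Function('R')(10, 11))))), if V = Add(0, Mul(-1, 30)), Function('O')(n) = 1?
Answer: -47710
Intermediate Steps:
Function('R')(a, Q) = Add(Pow(Q, 2), Pow(a, 2)) (Function('R')(a, Q) = Add(Pow(a, 2), Pow(Q, 2)) = Add(Pow(Q, 2), Pow(a, 2)))
V = -30 (V = Add(0, -30) = -30)
Add(-47519, Mul(-1, Add(V, Mul(Function('O')(-6), Function('R')(10, 11))))) = Add(-47519, Mul(-1, Add(-30, Mul(1, Add(Pow(11, 2), Pow(10, 2)))))) = Add(-47519, Mul(-1, Add(-30, Mul(1, Add(121, 100))))) = Add(-47519, Mul(-1, Add(-30, Mul(1, 221)))) = Add(-47519, Mul(-1, Add(-30, 221))) = Add(-47519, Mul(-1, 191)) = Add(-47519, -191) = -47710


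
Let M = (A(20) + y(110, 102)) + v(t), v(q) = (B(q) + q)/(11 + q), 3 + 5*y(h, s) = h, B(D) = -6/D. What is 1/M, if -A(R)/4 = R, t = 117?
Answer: -24960/1439851 ≈ -0.017335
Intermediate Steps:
y(h, s) = -3/5 + h/5
A(R) = -4*R
v(q) = (q - 6/q)/(11 + q) (v(q) = (-6/q + q)/(11 + q) = (q - 6/q)/(11 + q))
M = -1439851/24960 (M = (-4*20 + (-3/5 + (1/5)*110)) + (-6 + 117**2)/(117*(11 + 117)) = (-80 + (-3/5 + 22)) + (1/117)*(-6 + 13689)/128 = (-80 + 107/5) + (1/117)*(1/128)*13683 = -293/5 + 4561/4992 = -1439851/24960 ≈ -57.686)
1/M = 1/(-1439851/24960) = -24960/1439851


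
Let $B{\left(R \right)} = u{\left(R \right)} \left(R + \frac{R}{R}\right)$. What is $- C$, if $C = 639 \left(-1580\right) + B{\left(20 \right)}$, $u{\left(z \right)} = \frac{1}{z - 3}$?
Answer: $\frac{17163519}{17} \approx 1.0096 \cdot 10^{6}$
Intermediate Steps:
$u{\left(z \right)} = \frac{1}{-3 + z}$
$B{\left(R \right)} = \frac{1 + R}{-3 + R}$ ($B{\left(R \right)} = \frac{R + \frac{R}{R}}{-3 + R} = \frac{R + 1}{-3 + R} = \frac{1 + R}{-3 + R}$)
$C = - \frac{17163519}{17}$ ($C = 639 \left(-1580\right) + \frac{1 + 20}{-3 + 20} = -1009620 + \frac{1}{17} \cdot 21 = -1009620 + \frac{21}{17} = - \frac{17163519}{17} \approx -1.0096 \cdot 10^{6}$)
$- C = \left(-1\right) \left(- \frac{17163519}{17}\right) = \frac{17163519}{17}$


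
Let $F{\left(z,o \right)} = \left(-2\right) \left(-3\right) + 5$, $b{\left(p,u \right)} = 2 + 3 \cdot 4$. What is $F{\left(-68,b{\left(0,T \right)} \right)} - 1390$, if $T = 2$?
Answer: $-1379$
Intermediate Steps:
$b{\left(p,u \right)} = 14$ ($b{\left(p,u \right)} = 2 + 12 = 14$)
$F{\left(z,o \right)} = 11$ ($F{\left(z,o \right)} = 6 + 5 = 11$)
$F{\left(-68,b{\left(0,T \right)} \right)} - 1390 = 11 - 1390 = -1379$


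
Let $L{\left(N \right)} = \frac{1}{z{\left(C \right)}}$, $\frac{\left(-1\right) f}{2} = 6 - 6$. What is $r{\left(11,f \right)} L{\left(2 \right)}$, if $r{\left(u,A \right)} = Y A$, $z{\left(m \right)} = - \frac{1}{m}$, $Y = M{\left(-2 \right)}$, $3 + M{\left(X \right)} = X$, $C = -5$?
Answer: $0$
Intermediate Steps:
$f = 0$ ($f = - 2 \left(6 - 6\right) = \left(-2\right) 0 = 0$)
$M{\left(X \right)} = -3 + X$
$Y = -5$ ($Y = -3 - 2 = -5$)
$L{\left(N \right)} = 5$ ($L{\left(N \right)} = \frac{1}{\left(-1\right) \frac{1}{-5}} = \frac{1}{\left(-1\right) \left(- \frac{1}{5}\right)} = \frac{1}{\frac{1}{5}} = 5$)
$r{\left(u,A \right)} = - 5 A$
$r{\left(11,f \right)} L{\left(2 \right)} = \left(-5\right) 0 \cdot 5 = 0 \cdot 5 = 0$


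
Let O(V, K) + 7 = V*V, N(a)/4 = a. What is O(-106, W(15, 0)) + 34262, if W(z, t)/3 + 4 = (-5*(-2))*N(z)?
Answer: 45491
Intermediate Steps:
N(a) = 4*a
W(z, t) = -12 + 120*z (W(z, t) = -12 + 3*((-5*(-2))*(4*z)) = -12 + 3*(10*(4*z)) = -12 + 3*(40*z) = -12 + 120*z)
O(V, K) = -7 + V² (O(V, K) = -7 + V*V = -7 + V²)
O(-106, W(15, 0)) + 34262 = (-7 + (-106)²) + 34262 = (-7 + 11236) + 34262 = 11229 + 34262 = 45491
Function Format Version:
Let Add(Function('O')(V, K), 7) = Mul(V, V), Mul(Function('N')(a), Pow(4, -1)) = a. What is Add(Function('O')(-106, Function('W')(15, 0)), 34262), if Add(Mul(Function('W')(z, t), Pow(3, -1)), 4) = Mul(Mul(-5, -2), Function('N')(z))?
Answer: 45491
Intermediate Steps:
Function('N')(a) = Mul(4, a)
Function('W')(z, t) = Add(-12, Mul(120, z)) (Function('W')(z, t) = Add(-12, Mul(3, Mul(Mul(-5, -2), Mul(4, z)))) = Add(-12, Mul(3, Mul(10, Mul(4, z)))) = Add(-12, Mul(3, Mul(40, z))) = Add(-12, Mul(120, z)))
Function('O')(V, K) = Add(-7, Pow(V, 2)) (Function('O')(V, K) = Add(-7, Mul(V, V)) = Add(-7, Pow(V, 2)))
Add(Function('O')(-106, Function('W')(15, 0)), 34262) = Add(Add(-7, Pow(-106, 2)), 34262) = Add(Add(-7, 11236), 34262) = Add(11229, 34262) = 45491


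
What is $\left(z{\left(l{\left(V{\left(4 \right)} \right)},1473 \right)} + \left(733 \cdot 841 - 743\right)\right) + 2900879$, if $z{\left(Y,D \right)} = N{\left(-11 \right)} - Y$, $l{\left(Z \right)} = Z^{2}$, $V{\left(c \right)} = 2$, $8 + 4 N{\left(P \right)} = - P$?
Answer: $\frac{14066343}{4} \approx 3.5166 \cdot 10^{6}$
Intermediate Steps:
$N{\left(P \right)} = -2 - \frac{P}{4}$ ($N{\left(P \right)} = -2 + \frac{\left(-1\right) P}{4} = -2 - \frac{P}{4}$)
$z{\left(Y,D \right)} = \frac{3}{4} - Y$ ($z{\left(Y,D \right)} = \left(-2 - - \frac{11}{4}\right) - Y = \left(-2 + \frac{11}{4}\right) - Y = \frac{3}{4} - Y$)
$\left(z{\left(l{\left(V{\left(4 \right)} \right)},1473 \right)} + \left(733 \cdot 841 - 743\right)\right) + 2900879 = \left(\left(\frac{3}{4} - 2^{2}\right) + \left(733 \cdot 841 - 743\right)\right) + 2900879 = \left(\left(\frac{3}{4} - 4\right) + \left(616453 - 743\right)\right) + 2900879 = \left(\left(\frac{3}{4} - 4\right) + 615710\right) + 2900879 = \left(- \frac{13}{4} + 615710\right) + 2900879 = \frac{2462827}{4} + 2900879 = \frac{14066343}{4}$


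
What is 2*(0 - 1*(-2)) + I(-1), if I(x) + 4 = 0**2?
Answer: 0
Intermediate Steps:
I(x) = -4 (I(x) = -4 + 0**2 = -4 + 0 = -4)
2*(0 - 1*(-2)) + I(-1) = 2*(0 - 1*(-2)) - 4 = 2*(0 + 2) - 4 = 2*2 - 4 = 4 - 4 = 0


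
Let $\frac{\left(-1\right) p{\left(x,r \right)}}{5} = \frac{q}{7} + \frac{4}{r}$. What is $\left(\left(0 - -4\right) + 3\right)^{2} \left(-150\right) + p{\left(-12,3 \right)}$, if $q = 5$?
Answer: $- \frac{154565}{21} \approx -7360.2$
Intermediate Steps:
$p{\left(x,r \right)} = - \frac{25}{7} - \frac{20}{r}$ ($p{\left(x,r \right)} = - 5 \left(\frac{5}{7} + \frac{4}{r}\right) = - \frac{25}{7} - \frac{20}{r}$)
$\left(\left(0 - -4\right) + 3\right)^{2} \left(-150\right) + p{\left(-12,3 \right)} = \left(\left(0 - -4\right) + 3\right)^{2} \left(-150\right) - \left(\frac{25}{7} + \frac{20}{3}\right) = \left(\left(0 + 4\right) + 3\right)^{2} \left(-150\right) - \frac{215}{21} = \left(4 + 3\right)^{2} \left(-150\right) - \frac{215}{21} = 7^{2} \left(-150\right) - \frac{215}{21} = 49 \left(-150\right) - \frac{215}{21} = -7350 - \frac{215}{21} = - \frac{154565}{21}$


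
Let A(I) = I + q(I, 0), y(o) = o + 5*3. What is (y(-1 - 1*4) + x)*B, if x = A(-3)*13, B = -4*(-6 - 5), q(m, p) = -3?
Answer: -2992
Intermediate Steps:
y(o) = 15 + o (y(o) = o + 15 = 15 + o)
A(I) = -3 + I (A(I) = I - 3 = -3 + I)
B = 44 (B = -4*(-11) = 44)
x = -78 (x = (-3 - 3)*13 = -6*13 = -78)
(y(-1 - 1*4) + x)*B = ((15 + (-1 - 1*4)) - 78)*44 = ((15 + (-1 - 4)) - 78)*44 = ((15 - 5) - 78)*44 = (10 - 78)*44 = -68*44 = -2992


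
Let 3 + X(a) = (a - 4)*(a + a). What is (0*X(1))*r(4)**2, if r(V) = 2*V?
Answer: 0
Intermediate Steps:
X(a) = -3 + 2*a*(-4 + a) (X(a) = -3 + (a - 4)*(a + a) = -3 + (-4 + a)*(2*a) = -3 + 2*a*(-4 + a))
(0*X(1))*r(4)**2 = (0*(-3 - 8*1 + 2*1**2))*(2*4)**2 = (0*(-3 - 8 + 2*1))*8**2 = (0*(-3 - 8 + 2))*64 = (0*(-9))*64 = 0*64 = 0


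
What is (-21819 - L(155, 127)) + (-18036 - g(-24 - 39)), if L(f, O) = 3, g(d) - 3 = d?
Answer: -39798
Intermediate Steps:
g(d) = 3 + d
(-21819 - L(155, 127)) + (-18036 - g(-24 - 39)) = (-21819 - 1*3) + (-18036 - (3 + (-24 - 39))) = (-21819 - 3) + (-18036 - (3 - 63)) = -21822 + (-18036 - 1*(-60)) = -21822 + (-18036 + 60) = -21822 - 17976 = -39798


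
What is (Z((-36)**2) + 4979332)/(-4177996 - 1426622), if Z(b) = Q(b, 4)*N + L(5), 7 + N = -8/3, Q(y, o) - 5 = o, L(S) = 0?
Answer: -121445/136698 ≈ -0.88842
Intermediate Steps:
Q(y, o) = 5 + o
N = -29/3 (N = -7 - 8/3 = -29/3 ≈ -9.6667)
Z(b) = -87 (Z(b) = (5 + 4)*(-29/3) + 0 = 9*(-29/3) + 0 = -87 + 0 = -87)
(Z((-36)**2) + 4979332)/(-4177996 - 1426622) = (-87 + 4979332)/(-4177996 - 1426622) = 4979245/(-5604618) = 4979245*(-1/5604618) = -121445/136698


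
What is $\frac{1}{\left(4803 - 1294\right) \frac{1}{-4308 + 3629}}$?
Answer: $- \frac{679}{3509} \approx -0.1935$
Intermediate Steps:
$\frac{1}{\left(4803 - 1294\right) \frac{1}{-4308 + 3629}} = \frac{1}{3509 \frac{1}{-679}} = \frac{1}{3509 \left(- \frac{1}{679}\right)} = \frac{1}{- \frac{3509}{679}} = - \frac{679}{3509}$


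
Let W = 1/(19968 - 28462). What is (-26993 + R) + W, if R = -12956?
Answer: -339326807/8494 ≈ -39949.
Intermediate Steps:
W = -1/8494 (W = 1/(-8494) = -1/8494 ≈ -0.00011773)
(-26993 + R) + W = (-26993 - 12956) - 1/8494 = -39949 - 1/8494 = -339326807/8494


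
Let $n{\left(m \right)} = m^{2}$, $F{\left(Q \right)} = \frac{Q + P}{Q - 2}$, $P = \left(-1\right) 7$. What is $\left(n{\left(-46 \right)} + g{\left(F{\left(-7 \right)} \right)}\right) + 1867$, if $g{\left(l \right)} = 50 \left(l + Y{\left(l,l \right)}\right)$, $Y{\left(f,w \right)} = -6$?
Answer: $\frac{33847}{9} \approx 3760.8$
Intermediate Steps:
$P = -7$
$F{\left(Q \right)} = \frac{-7 + Q}{-2 + Q}$ ($F{\left(Q \right)} = \frac{Q - 7}{Q - 2} = \frac{-7 + Q}{-2 + Q}$)
$g{\left(l \right)} = -300 + 50 l$ ($g{\left(l \right)} = 50 \left(l - 6\right) = 50 \left(-6 + l\right) = -300 + 50 l$)
$\left(n{\left(-46 \right)} + g{\left(F{\left(-7 \right)} \right)}\right) + 1867 = \left(\left(-46\right)^{2} - \left(300 - 50 \frac{-7 - 7}{-2 - 7}\right)\right) + 1867 = \left(2116 - \left(300 - 50 \frac{1}{-9} \left(-14\right)\right)\right) + 1867 = \left(2116 - \left(300 - 50 \left(\left(- \frac{1}{9}\right) \left(-14\right)\right)\right)\right) + 1867 = \left(2116 + \left(-300 + 50 \cdot \frac{14}{9}\right)\right) + 1867 = \left(2116 + \left(-300 + \frac{700}{9}\right)\right) + 1867 = \left(2116 - \frac{2000}{9}\right) + 1867 = \frac{17044}{9} + 1867 = \frac{33847}{9}$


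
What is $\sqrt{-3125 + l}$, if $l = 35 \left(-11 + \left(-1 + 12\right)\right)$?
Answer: $25 i \sqrt{5} \approx 55.902 i$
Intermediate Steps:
$l = 0$ ($l = 35 \left(-11 + 11\right) = 35 \cdot 0 = 0$)
$\sqrt{-3125 + l} = \sqrt{-3125 + 0} = \sqrt{-3125} = 25 i \sqrt{5}$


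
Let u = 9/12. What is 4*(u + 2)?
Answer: 11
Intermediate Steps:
u = ¾ (u = 9*(1/12) = ¾ ≈ 0.75000)
4*(u + 2) = 4*(¾ + 2) = 4*(11/4) = 11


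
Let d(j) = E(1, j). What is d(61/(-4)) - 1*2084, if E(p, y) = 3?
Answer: -2081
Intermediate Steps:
d(j) = 3
d(61/(-4)) - 1*2084 = 3 - 1*2084 = 3 - 2084 = -2081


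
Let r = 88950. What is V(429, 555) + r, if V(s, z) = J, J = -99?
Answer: 88851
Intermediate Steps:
V(s, z) = -99
V(429, 555) + r = -99 + 88950 = 88851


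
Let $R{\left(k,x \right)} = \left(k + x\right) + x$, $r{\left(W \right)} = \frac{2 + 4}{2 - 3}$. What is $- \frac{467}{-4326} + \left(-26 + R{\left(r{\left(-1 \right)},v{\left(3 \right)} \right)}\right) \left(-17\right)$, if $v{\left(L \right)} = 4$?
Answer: $\frac{1765475}{4326} \approx 408.11$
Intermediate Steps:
$r{\left(W \right)} = -6$ ($r{\left(W \right)} = \frac{6}{-1} = 6 \left(-1\right) = -6$)
$R{\left(k,x \right)} = k + 2 x$
$- \frac{467}{-4326} + \left(-26 + R{\left(r{\left(-1 \right)},v{\left(3 \right)} \right)}\right) \left(-17\right) = - \frac{467}{-4326} + \left(-26 + \left(-6 + 2 \cdot 4\right)\right) \left(-17\right) = \left(-467\right) \left(- \frac{1}{4326}\right) + \left(-26 + \left(-6 + 8\right)\right) \left(-17\right) = \frac{467}{4326} + \left(-26 + 2\right) \left(-17\right) = \frac{467}{4326} - -408 = \frac{467}{4326} + 408 = \frac{1765475}{4326}$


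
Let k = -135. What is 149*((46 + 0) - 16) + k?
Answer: 4335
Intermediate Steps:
149*((46 + 0) - 16) + k = 149*((46 + 0) - 16) - 135 = 149*(46 - 16) - 135 = 149*30 - 135 = 4470 - 135 = 4335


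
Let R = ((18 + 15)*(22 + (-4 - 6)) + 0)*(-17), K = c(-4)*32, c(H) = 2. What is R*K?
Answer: -430848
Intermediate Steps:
K = 64 (K = 2*32 = 64)
R = -6732 (R = (33*(22 - 10) + 0)*(-17) = (33*12 + 0)*(-17) = (396 + 0)*(-17) = 396*(-17) = -6732)
R*K = -6732*64 = -430848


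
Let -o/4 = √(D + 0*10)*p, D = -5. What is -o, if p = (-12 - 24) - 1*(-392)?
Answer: 1424*I*√5 ≈ 3184.2*I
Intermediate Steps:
p = 356 (p = -36 + 392 = 356)
o = -1424*I*√5 (o = -4*√(-5 + 0*10)*356 = -4*√(-5 + 0)*356 = -4*√(-5)*356 = -4*I*√5*356 = -1424*I*√5 ≈ -3184.2*I)
-o = -(-1424)*I*√5 = 1424*I*√5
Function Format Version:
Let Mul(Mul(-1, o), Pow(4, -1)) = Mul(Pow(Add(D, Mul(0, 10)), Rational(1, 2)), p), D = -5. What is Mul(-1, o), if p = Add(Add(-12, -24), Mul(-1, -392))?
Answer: Mul(1424, I, Pow(5, Rational(1, 2))) ≈ Mul(3184.2, I)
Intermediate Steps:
p = 356 (p = Add(-36, 392) = 356)
o = Mul(-1424, I, Pow(5, Rational(1, 2))) (o = Mul(-4, Mul(Pow(Add(-5, Mul(0, 10)), Rational(1, 2)), 356)) = Mul(-4, Mul(Pow(Add(-5, 0), Rational(1, 2)), 356)) = Mul(-4, Mul(Pow(-5, Rational(1, 2)), 356)) = Mul(-4, Mul(Mul(I, Pow(5, Rational(1, 2))), 356)) = Mul(-4, Mul(356, I, Pow(5, Rational(1, 2)))) = Mul(-1424, I, Pow(5, Rational(1, 2))) ≈ Mul(-3184.2, I))
Mul(-1, o) = Mul(-1, Mul(-1424, I, Pow(5, Rational(1, 2)))) = Mul(1424, I, Pow(5, Rational(1, 2)))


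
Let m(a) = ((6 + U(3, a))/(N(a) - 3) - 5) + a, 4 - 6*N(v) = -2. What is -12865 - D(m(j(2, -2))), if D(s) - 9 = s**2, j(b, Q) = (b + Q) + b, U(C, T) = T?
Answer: -12923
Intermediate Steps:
N(v) = 1 (N(v) = 2/3 - 1/6*(-2) = 2/3 + 1/3 = 1)
j(b, Q) = Q + 2*b (j(b, Q) = (Q + b) + b = Q + 2*b)
m(a) = -8 + a/2 (m(a) = ((6 + a)/(1 - 3) - 5) + a = ((6 + a)/(-2) - 5) + a = ((6 + a)*(-1/2) - 5) + a = ((-3 - a/2) - 5) + a = (-8 - a/2) + a = -8 + a/2)
D(s) = 9 + s**2
-12865 - D(m(j(2, -2))) = -12865 - (9 + (-8 + (-2 + 2*2)/2)**2) = -12865 - (9 + (-8 + (-2 + 4)/2)**2) = -12865 - (9 + (-8 + (1/2)*2)**2) = -12865 - (9 + (-8 + 1)**2) = -12865 - (9 + (-7)**2) = -12865 - (9 + 49) = -12865 - 1*58 = -12865 - 58 = -12923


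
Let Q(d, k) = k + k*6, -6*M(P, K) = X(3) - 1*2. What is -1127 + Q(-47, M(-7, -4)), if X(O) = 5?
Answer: -2261/2 ≈ -1130.5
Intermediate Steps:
M(P, K) = -½ (M(P, K) = -(5 - 1*2)/6 = -(5 - 2)/6 = -⅙*3 = -½)
Q(d, k) = 7*k (Q(d, k) = k + 6*k = 7*k)
-1127 + Q(-47, M(-7, -4)) = -1127 + 7*(-½) = -1127 - 7/2 = -2261/2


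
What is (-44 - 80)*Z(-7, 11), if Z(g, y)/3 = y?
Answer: -4092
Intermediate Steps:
Z(g, y) = 3*y
(-44 - 80)*Z(-7, 11) = (-44 - 80)*(3*11) = -124*33 = -4092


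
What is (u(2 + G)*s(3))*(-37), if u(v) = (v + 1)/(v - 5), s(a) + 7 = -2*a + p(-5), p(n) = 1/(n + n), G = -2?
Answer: -4847/50 ≈ -96.940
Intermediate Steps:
p(n) = 1/(2*n)
s(a) = -71/10 - 2*a (s(a) = -7 + (-2*a + (½)/(-5)) = -7 + (-2*a + (½)*(-⅕)) = -7 + (-2*a - ⅒) = -7 + (-⅒ - 2*a) = -71/10 - 2*a)
u(v) = (1 + v)/(-5 + v)
(u(2 + G)*s(3))*(-37) = (((1 + (2 - 2))/(-5 + (2 - 2)))*(-71/10 - 2*3))*(-37) = (((1 + 0)/(-5 + 0))*(-71/10 - 6))*(-37) = ((1/(-5))*(-131/10))*(-37) = (-⅕*1*(-131/10))*(-37) = -⅕*(-131/10)*(-37) = (131/50)*(-37) = -4847/50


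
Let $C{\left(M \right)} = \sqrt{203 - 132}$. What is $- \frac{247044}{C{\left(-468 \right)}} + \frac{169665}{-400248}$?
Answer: $- \frac{56555}{133416} - \frac{247044 \sqrt{71}}{71} \approx -29319.0$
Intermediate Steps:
$C{\left(M \right)} = \sqrt{71}$
$- \frac{247044}{C{\left(-468 \right)}} + \frac{169665}{-400248} = - \frac{247044}{\sqrt{71}} + \frac{169665}{-400248} = - 247044 \frac{\sqrt{71}}{71} + 169665 \left(- \frac{1}{400248}\right) = - \frac{247044 \sqrt{71}}{71} - \frac{56555}{133416} = - \frac{56555}{133416} - \frac{247044 \sqrt{71}}{71}$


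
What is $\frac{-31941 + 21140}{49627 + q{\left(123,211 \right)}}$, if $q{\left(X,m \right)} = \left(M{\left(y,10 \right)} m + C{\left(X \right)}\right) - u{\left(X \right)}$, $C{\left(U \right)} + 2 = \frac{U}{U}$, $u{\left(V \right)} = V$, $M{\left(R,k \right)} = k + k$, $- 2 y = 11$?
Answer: $- \frac{10801}{53723} \approx -0.20105$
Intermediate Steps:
$y = - \frac{11}{2}$ ($y = \left(- \frac{1}{2}\right) 11 = - \frac{11}{2} \approx -5.5$)
$M{\left(R,k \right)} = 2 k$
$C{\left(U \right)} = -1$ ($C{\left(U \right)} = -2 + \frac{U}{U} = -2 + 1 = -1$)
$q{\left(X,m \right)} = -1 - X + 20 m$ ($q{\left(X,m \right)} = \left(2 \cdot 10 m - 1\right) - X = \left(20 m - 1\right) - X = \left(-1 + 20 m\right) - X = -1 - X + 20 m$)
$\frac{-31941 + 21140}{49627 + q{\left(123,211 \right)}} = \frac{-31941 + 21140}{49627 - -4096} = - \frac{10801}{49627 - -4096} = - \frac{10801}{49627 + 4096} = - \frac{10801}{53723}$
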